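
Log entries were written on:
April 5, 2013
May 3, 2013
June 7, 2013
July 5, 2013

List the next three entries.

Gaps: 28, 35, 28 days — a mix of 28 and 35. Every date is a Friday.
Each is the 1st Friday of its month.
August 2013 — 1st Friday is August 2, 2013.
1st Friday of September 2013: September 6, 2013.
October 2013 — 1st Friday is October 4, 2013.

August 2, 2013; September 6, 2013; October 4, 2013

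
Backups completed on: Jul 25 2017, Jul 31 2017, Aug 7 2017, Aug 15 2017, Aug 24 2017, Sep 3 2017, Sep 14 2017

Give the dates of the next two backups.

Intervals are 6, 7, 8, 9, 10, 11 days — an arithmetic progression with common difference 1.
Next gap: 12 days. Sep 14 2017 + 12 days = Sep 26 2017.
Next gap: 13 days. Sep 26 2017 + 13 days = Oct 9 2017.

Sep 26 2017, Oct 9 2017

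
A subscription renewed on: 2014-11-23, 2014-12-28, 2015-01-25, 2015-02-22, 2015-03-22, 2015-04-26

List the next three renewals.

2015-05-24, 2015-06-28, 2015-07-26

Gaps: 35, 28, 28, 28, 35 days — a mix of 28 and 35. Every date is a Sunday.
Each is the 4th Sunday of its month.
May 2015 — 4th Sunday is 2015-05-24.
4th Sunday of June 2015: 2015-06-28.
4th Sunday of July 2015: 2015-07-26.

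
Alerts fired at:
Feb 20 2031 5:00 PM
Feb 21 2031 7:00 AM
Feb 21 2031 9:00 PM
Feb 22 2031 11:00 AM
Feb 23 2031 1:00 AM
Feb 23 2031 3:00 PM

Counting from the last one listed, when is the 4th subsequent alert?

Feb 25 2031 11:00 PM

Spacing: 14, 14, 14, 14, 14 h — constant 14 h.
Feb 23 2031 3:00 PM + 14 h = Feb 24 2031 5:00 AM.
Feb 24 2031 5:00 AM + 14 h = Feb 24 2031 7:00 PM.
Feb 24 2031 7:00 PM + 14 h = Feb 25 2031 9:00 AM.
Feb 25 2031 9:00 AM + 14 h = Feb 25 2031 11:00 PM.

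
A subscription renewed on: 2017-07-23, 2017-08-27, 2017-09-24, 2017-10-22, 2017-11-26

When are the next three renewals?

2017-12-24, 2018-01-28, 2018-02-25

These are Sundays at 28- or 35-day spacing (35, 28, 28, 35).
The pattern: 4th Sunday of the month.
4th Sunday of December 2017: 2017-12-24.
January 2018 — 4th Sunday is 2018-01-28.
4th Sunday of February 2018: 2018-02-25.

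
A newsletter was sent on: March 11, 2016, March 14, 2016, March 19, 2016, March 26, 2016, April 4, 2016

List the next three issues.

Intervals are 3, 5, 7, 9 days — an arithmetic progression with common difference 2.
Next gap: 11 days. April 4, 2016 + 11 days = April 15, 2016.
Next gap: 13 days. April 15, 2016 + 13 days = April 28, 2016.
Next gap: 15 days. April 28, 2016 + 15 days = May 13, 2016.

April 15, 2016; April 28, 2016; May 13, 2016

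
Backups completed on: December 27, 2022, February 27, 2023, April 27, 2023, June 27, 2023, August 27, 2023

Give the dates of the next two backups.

October 27, 2023; December 27, 2023

The day-of-month is always 27 (62, 59, 61, 61 days between events).
So this recurs on the 27th of every 2 months.
Next: October 2023 → October 27, 2023.
December 2023: December 27, 2023.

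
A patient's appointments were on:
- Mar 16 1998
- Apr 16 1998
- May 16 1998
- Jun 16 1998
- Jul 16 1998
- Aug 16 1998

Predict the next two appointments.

Each date is the 16th; the gaps (31, 30, 31, 30, 31) track the month lengths.
The rule is the 16th of each month.
Next: September 1998 → Sep 16 1998.
Next: October 1998 → Oct 16 1998.

Sep 16 1998, Oct 16 1998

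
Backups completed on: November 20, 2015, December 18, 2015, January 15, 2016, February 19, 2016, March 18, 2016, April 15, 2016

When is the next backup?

May 20, 2016

These are Fridays at 28- or 35-day spacing (28, 28, 35, 28, 28).
The pattern: 3rd Friday of the month.
May 2016 — 3rd Friday is May 20, 2016.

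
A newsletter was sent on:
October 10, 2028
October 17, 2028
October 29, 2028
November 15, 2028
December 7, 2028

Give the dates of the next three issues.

Intervals are 7, 12, 17, 22 days — an arithmetic progression with common difference 5.
Next gap: 27 days. December 7, 2028 + 27 days = January 3, 2029.
Next gap: 32 days. January 3, 2029 + 32 days = February 4, 2029.
Next gap: 37 days. February 4, 2029 + 37 days = March 13, 2029.

January 3, 2029; February 4, 2029; March 13, 2029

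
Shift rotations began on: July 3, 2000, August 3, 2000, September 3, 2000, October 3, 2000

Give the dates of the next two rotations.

November 3, 2000; December 3, 2000

Each date is the 3rd; the gaps (31, 31, 30) track the month lengths.
The rule is the 3rd of each month.
November 2000: November 3, 2000.
December 2000: December 3, 2000.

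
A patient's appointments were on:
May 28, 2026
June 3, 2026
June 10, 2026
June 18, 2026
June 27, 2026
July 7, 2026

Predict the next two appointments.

The spacing grows by 1 each time: 6, 7, 8, 9, 10 days.
Next gap: 11 days. July 7, 2026 + 11 days = July 18, 2026.
Next gap: 12 days. July 18, 2026 + 12 days = July 30, 2026.

July 18, 2026; July 30, 2026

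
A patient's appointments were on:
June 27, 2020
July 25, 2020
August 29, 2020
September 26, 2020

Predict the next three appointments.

All Saturdays; the gaps (28, 35, 28) vary with month length.
This is the last Saturday of each month.
Last Saturday of October 2020: October 31, 2020.
Last Saturday of November 2020: November 28, 2020.
Last Saturday of December 2020: December 26, 2020.

October 31, 2020; November 28, 2020; December 26, 2020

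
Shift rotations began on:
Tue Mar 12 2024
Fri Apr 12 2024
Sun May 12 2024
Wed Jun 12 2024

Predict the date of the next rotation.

Gaps: 31, 30, 31 days — not constant. Every event is on the 12th of the month.
Pattern: the 12th of each month.
July 2024: Fri Jul 12 2024.

Fri Jul 12 2024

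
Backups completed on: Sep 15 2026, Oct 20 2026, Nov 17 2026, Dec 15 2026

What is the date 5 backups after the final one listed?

All dates are Tuesdays, 35, 28, 28 days apart.
Specifically, the 3rd Tuesday of each month.
3rd Tuesday of January 2027: Jan 19 2027.
February 2027 — 3rd Tuesday is Feb 16 2027.
March 2027 — 3rd Tuesday is Mar 16 2027.
April 2027 — 3rd Tuesday is Apr 20 2027.
May 2027 — 3rd Tuesday is May 18 2027.

May 18 2027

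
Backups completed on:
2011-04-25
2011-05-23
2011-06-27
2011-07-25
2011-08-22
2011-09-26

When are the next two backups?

All dates are Mondays, 28, 35, 28, 28, 35 days apart.
Specifically, the 4th Monday of each month.
October 2011 — 4th Monday is 2011-10-24.
4th Monday of November 2011: 2011-11-28.

2011-10-24, 2011-11-28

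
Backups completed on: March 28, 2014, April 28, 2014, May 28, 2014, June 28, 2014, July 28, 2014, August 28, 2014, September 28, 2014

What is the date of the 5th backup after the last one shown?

February 28, 2015

Gaps: 31, 30, 31, 30, 31, 31 days — not constant. Every event is on the 28th of the month.
Pattern: the 28th of each month.
Next: October 2014 → October 28, 2014.
Next: November 2014 → November 28, 2014.
Next: December 2014 → December 28, 2014.
Next: January 2015 → January 28, 2015.
February 2015: February 28, 2015.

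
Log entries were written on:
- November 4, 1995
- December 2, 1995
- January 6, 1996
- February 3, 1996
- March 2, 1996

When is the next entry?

April 6, 1996

These are Saturdays at 28- or 35-day spacing (28, 35, 28, 28).
The pattern: 1st Saturday of the month.
April 1996 — 1st Saturday is April 6, 1996.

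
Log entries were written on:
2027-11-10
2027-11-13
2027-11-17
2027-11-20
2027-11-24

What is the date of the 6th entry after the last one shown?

2027-12-15

Gaps: 3, 4, 3, 4 days — not constant, but cyclic with period 2.
The events fall on every Wednesday and Saturday.
The following Saturday is 2027-11-27.
The following Wednesday is 2027-12-01.
The following Saturday is 2027-12-04.
Next Wednesday: 2027-12-08.
Next Saturday: 2027-12-11.
The following Wednesday is 2027-12-15.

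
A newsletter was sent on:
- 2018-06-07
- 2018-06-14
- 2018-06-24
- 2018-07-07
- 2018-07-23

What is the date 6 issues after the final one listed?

The spacing grows by 3 each time: 7, 10, 13, 16 days.
Next gap: 19 days. 2018-07-23 + 19 days = 2018-08-11.
Next gap: 22 days. 2018-08-11 + 22 days = 2018-09-02.
Next gap: 25 days. 2018-09-02 + 25 days = 2018-09-27.
Next gap: 28 days. 2018-09-27 + 28 days = 2018-10-25.
Next gap: 31 days. 2018-10-25 + 31 days = 2018-11-25.
Next gap: 34 days. 2018-11-25 + 34 days = 2018-12-29.

2018-12-29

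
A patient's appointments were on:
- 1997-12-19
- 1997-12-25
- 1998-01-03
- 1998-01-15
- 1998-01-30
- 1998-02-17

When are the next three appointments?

Gaps: 6, 9, 12, 15, 18 days — each gap is 3 larger than the previous one.
Next gap: 21 days. 1998-02-17 + 21 days = 1998-03-10.
Next gap: 24 days. 1998-03-10 + 24 days = 1998-04-03.
Next gap: 27 days. 1998-04-03 + 27 days = 1998-04-30.

1998-03-10, 1998-04-03, 1998-04-30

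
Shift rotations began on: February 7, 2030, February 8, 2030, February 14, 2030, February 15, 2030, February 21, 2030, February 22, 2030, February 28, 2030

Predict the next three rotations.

March 1, 2030; March 7, 2030; March 8, 2030

The gap pattern 1, 6, 1, 6, 1, 6 repeats every 2 events.
These are the Thursdays and Fridays of each week.
Next Friday: March 1, 2030.
The following Thursday is March 7, 2030.
Next Friday: March 8, 2030.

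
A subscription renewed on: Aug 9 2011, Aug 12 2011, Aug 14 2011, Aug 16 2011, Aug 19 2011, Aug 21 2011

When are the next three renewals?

The gap pattern 3, 2, 2, 3, 2 repeats every 3 events.
These are the Tuesdays, Fridays and Sundays of each week.
The following Tuesday is Aug 23 2011.
Next Friday: Aug 26 2011.
Next Sunday: Aug 28 2011.

Aug 23 2011, Aug 26 2011, Aug 28 2011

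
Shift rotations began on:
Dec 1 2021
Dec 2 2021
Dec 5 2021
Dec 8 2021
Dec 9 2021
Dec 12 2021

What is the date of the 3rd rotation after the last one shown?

Every event lands on a Wednesday or Thursday or Sunday (gaps cycle 1, 3, 3, 1, 3).
So the schedule is: every Wednesday, Thursday and Sunday.
The following Wednesday is Dec 15 2021.
The following Thursday is Dec 16 2021.
Next Sunday: Dec 19 2021.

Dec 19 2021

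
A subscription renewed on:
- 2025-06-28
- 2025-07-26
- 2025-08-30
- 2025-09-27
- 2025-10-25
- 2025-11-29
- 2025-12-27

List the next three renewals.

2026-01-31, 2026-02-28, 2026-03-28

Every date is a Saturday; gaps 28, 35, 28, 28, 35, 28 days.
Each is the last Saturday of its month (at least one falls on the 29th or later, ruling out '4th Saturday').
Last Saturday of January 2026: 2026-01-31.
February 2026 ends with Saturday 2026-02-28.
March 2026 ends with Saturday 2026-03-28.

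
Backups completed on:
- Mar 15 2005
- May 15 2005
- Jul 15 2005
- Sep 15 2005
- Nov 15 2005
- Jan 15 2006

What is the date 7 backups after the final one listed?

Mar 15 2007

Each date is the 15th; the gaps (61, 61, 62, 61, 61) track the month lengths.
The rule is the 15th of every 2 months.
March 2006: Mar 15 2006.
May 2006: May 15 2006.
July 2006: Jul 15 2006.
Next: September 2006 → Sep 15 2006.
Next: November 2006 → Nov 15 2006.
Next: January 2007 → Jan 15 2007.
Next: March 2007 → Mar 15 2007.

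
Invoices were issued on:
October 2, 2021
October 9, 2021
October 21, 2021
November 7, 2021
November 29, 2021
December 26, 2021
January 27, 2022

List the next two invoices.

March 5, 2022; April 16, 2022

The spacing grows by 5 each time: 7, 12, 17, 22, 27, 32 days.
Next gap: 37 days. January 27, 2022 + 37 days = March 5, 2022.
Next gap: 42 days. March 5, 2022 + 42 days = April 16, 2022.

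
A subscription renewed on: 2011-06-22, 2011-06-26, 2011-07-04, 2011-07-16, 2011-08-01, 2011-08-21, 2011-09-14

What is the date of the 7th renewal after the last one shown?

2012-06-20

The spacing grows by 4 each time: 4, 8, 12, 16, 20, 24 days.
Next gap: 28 days. 2011-09-14 + 28 days = 2011-10-12.
Next gap: 32 days. 2011-10-12 + 32 days = 2011-11-13.
Next gap: 36 days. 2011-11-13 + 36 days = 2011-12-19.
Next gap: 40 days. 2011-12-19 + 40 days = 2012-01-28.
Next gap: 44 days. 2012-01-28 + 44 days = 2012-03-12.
Next gap: 48 days. 2012-03-12 + 48 days = 2012-04-29.
Next gap: 52 days. 2012-04-29 + 52 days = 2012-06-20.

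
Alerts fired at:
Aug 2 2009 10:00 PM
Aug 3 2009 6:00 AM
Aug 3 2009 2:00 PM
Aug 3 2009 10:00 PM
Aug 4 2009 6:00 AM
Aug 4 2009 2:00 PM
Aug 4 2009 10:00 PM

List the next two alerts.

Gaps: 8, 8, 8, 8, 8, 8 hours — each event is 8 hours after the previous one.
Aug 4 2009 10:00 PM + 8 h = Aug 5 2009 6:00 AM.
Aug 5 2009 6:00 AM + 8 h = Aug 5 2009 2:00 PM.

Aug 5 2009 6:00 AM, Aug 5 2009 2:00 PM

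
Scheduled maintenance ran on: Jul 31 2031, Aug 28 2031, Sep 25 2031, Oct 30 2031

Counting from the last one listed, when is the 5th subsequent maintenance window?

Mar 25 2032

Every date is a Thursday; gaps 28, 28, 35 days.
Each is the last Thursday of its month (at least one falls on the 29th or later, ruling out '4th Thursday').
Last Thursday of November 2031: Nov 27 2031.
December 2031 ends with Thursday Dec 25 2031.
Last Thursday of January 2032: Jan 29 2032.
February 2032 ends with Thursday Feb 26 2032.
Last Thursday of March 2032: Mar 25 2032.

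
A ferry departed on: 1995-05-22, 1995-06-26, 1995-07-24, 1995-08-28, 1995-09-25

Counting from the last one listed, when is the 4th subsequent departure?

All dates are Mondays, 35, 28, 35, 28 days apart.
Specifically, the 4th Monday of each month.
4th Monday of October 1995: 1995-10-23.
4th Monday of November 1995: 1995-11-27.
December 1995 — 4th Monday is 1995-12-25.
4th Monday of January 1996: 1996-01-22.

1996-01-22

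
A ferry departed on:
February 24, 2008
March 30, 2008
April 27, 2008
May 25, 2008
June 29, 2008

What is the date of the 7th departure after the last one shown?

January 25, 2009

All Sundays; the gaps (35, 28, 28, 35) vary with month length.
This is the last Sunday of each month.
Last Sunday of July 2008: July 27, 2008.
Last Sunday of August 2008: August 31, 2008.
Last Sunday of September 2008: September 28, 2008.
Last Sunday of October 2008: October 26, 2008.
Last Sunday of November 2008: November 30, 2008.
December 2008 ends with Sunday December 28, 2008.
January 2009 ends with Sunday January 25, 2009.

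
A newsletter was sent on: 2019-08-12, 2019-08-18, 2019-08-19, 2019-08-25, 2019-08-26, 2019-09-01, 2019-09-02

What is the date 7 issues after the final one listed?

Every event lands on a Monday or Sunday (gaps cycle 6, 1, 6, 1, 6, 1).
So the schedule is: every Monday and Sunday.
Next Sunday: 2019-09-08.
Next Monday: 2019-09-09.
Next Sunday: 2019-09-15.
The following Monday is 2019-09-16.
Next Sunday: 2019-09-22.
The following Monday is 2019-09-23.
Next Sunday: 2019-09-29.

2019-09-29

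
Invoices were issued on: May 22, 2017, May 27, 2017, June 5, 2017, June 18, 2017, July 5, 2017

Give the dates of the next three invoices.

The spacing grows by 4 each time: 5, 9, 13, 17 days.
Next gap: 21 days. July 5, 2017 + 21 days = July 26, 2017.
Next gap: 25 days. July 26, 2017 + 25 days = August 20, 2017.
Next gap: 29 days. August 20, 2017 + 29 days = September 18, 2017.

July 26, 2017; August 20, 2017; September 18, 2017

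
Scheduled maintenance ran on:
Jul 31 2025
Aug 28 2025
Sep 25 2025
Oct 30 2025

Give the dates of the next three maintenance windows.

Every date is a Thursday; gaps 28, 28, 35 days.
Each is the last Thursday of its month (at least one falls on the 29th or later, ruling out '4th Thursday').
Last Thursday of November 2025: Nov 27 2025.
Last Thursday of December 2025: Dec 25 2025.
Last Thursday of January 2026: Jan 29 2026.

Nov 27 2025, Dec 25 2025, Jan 29 2026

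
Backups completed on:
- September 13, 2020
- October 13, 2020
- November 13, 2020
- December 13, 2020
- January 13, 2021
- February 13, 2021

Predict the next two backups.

March 13, 2021; April 13, 2021

Each date is the 13th; the gaps (30, 31, 30, 31, 31) track the month lengths.
The rule is the 13th of each month.
March 2021: March 13, 2021.
Next: April 2021 → April 13, 2021.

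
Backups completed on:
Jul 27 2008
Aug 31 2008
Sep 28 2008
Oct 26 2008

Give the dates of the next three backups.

These are Sundays with 35, 28, 28-day gaps.
Each is the final Sunday of its month — Aug 31 2008 is past the 28th, so '4th Sunday' doesn't fit.
November 2008 ends with Sunday Nov 30 2008.
Last Sunday of December 2008: Dec 28 2008.
January 2009 ends with Sunday Jan 25 2009.

Nov 30 2008, Dec 28 2008, Jan 25 2009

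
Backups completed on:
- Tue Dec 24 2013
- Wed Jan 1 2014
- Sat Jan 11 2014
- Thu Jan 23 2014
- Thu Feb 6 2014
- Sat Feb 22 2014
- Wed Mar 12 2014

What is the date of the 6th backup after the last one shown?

Gaps: 8, 10, 12, 14, 16, 18 days — each gap is 2 larger than the previous one.
Next gap: 20 days. Wed Mar 12 2014 + 20 days = Tue Apr 1 2014.
Next gap: 22 days. Tue Apr 1 2014 + 22 days = Wed Apr 23 2014.
Next gap: 24 days. Wed Apr 23 2014 + 24 days = Sat May 17 2014.
Next gap: 26 days. Sat May 17 2014 + 26 days = Thu Jun 12 2014.
Next gap: 28 days. Thu Jun 12 2014 + 28 days = Thu Jul 10 2014.
Next gap: 30 days. Thu Jul 10 2014 + 30 days = Sat Aug 9 2014.

Sat Aug 9 2014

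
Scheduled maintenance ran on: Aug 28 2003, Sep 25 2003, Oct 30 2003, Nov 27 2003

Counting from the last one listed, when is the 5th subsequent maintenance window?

All Thursdays; the gaps (28, 35, 28) vary with month length.
This is the last Thursday of each month.
Last Thursday of December 2003: Dec 25 2003.
January 2004 ends with Thursday Jan 29 2004.
Last Thursday of February 2004: Feb 26 2004.
March 2004 ends with Thursday Mar 25 2004.
Last Thursday of April 2004: Apr 29 2004.

Apr 29 2004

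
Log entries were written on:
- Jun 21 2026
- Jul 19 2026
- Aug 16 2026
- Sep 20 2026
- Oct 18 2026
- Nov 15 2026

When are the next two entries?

Dec 20 2026, Jan 17 2027

These are Sundays at 28- or 35-day spacing (28, 28, 35, 28, 28).
The pattern: 3rd Sunday of the month.
December 2026 — 3rd Sunday is Dec 20 2026.
3rd Sunday of January 2027: Jan 17 2027.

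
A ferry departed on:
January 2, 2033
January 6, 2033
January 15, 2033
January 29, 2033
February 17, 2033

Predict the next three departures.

The spacing grows by 5 each time: 4, 9, 14, 19 days.
Next gap: 24 days. February 17, 2033 + 24 days = March 13, 2033.
Next gap: 29 days. March 13, 2033 + 29 days = April 11, 2033.
Next gap: 34 days. April 11, 2033 + 34 days = May 15, 2033.

March 13, 2033; April 11, 2033; May 15, 2033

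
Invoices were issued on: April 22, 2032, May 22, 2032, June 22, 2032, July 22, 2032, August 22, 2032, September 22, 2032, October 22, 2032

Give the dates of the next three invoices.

Gaps: 30, 31, 30, 31, 31, 30 days — not constant. Every event is on the 22nd of the month.
Pattern: the 22nd of each month.
Next: November 2032 → November 22, 2032.
Next: December 2032 → December 22, 2032.
January 2033: January 22, 2033.

November 22, 2032; December 22, 2032; January 22, 2033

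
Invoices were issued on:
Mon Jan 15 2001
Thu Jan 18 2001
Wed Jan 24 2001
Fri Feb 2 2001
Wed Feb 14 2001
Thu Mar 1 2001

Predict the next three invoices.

Gaps: 3, 6, 9, 12, 15 days — each gap is 3 larger than the previous one.
Next gap: 18 days. Thu Mar 1 2001 + 18 days = Mon Mar 19 2001.
Next gap: 21 days. Mon Mar 19 2001 + 21 days = Mon Apr 9 2001.
Next gap: 24 days. Mon Apr 9 2001 + 24 days = Thu May 3 2001.

Mon Mar 19 2001, Mon Apr 9 2001, Thu May 3 2001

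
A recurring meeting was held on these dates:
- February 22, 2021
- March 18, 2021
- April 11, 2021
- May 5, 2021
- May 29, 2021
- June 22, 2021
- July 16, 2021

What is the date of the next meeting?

The spacing is 24, 24, 24, 24, 24, 24 days — always 24 days.
July 16, 2021 + 24 days = August 9, 2021.

August 9, 2021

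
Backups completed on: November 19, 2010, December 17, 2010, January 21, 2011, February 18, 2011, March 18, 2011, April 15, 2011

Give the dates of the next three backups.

May 20, 2011; June 17, 2011; July 15, 2011

All dates are Fridays, 28, 35, 28, 28, 28 days apart.
Specifically, the 3rd Friday of each month.
May 2011 — 3rd Friday is May 20, 2011.
3rd Friday of June 2011: June 17, 2011.
3rd Friday of July 2011: July 15, 2011.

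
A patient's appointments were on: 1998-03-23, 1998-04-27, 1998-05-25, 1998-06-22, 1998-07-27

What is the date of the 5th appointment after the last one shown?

1998-12-28

All dates are Mondays, 35, 28, 28, 35 days apart.
Specifically, the 4th Monday of each month.
4th Monday of August 1998: 1998-08-24.
September 1998 — 4th Monday is 1998-09-28.
October 1998 — 4th Monday is 1998-10-26.
November 1998 — 4th Monday is 1998-11-23.
December 1998 — 4th Monday is 1998-12-28.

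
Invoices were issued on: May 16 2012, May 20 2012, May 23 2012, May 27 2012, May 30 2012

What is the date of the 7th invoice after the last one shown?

Gaps: 4, 3, 4, 3 days — not constant, but cyclic with period 2.
The events fall on every Wednesday and Sunday.
The following Sunday is Jun 3 2012.
Next Wednesday: Jun 6 2012.
The following Sunday is Jun 10 2012.
The following Wednesday is Jun 13 2012.
The following Sunday is Jun 17 2012.
Next Wednesday: Jun 20 2012.
Next Sunday: Jun 24 2012.

Jun 24 2012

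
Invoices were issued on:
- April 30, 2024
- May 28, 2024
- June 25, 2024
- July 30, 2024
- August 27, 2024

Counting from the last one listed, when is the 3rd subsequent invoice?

November 26, 2024

Every date is a Tuesday; gaps 28, 28, 35, 28 days.
Each is the last Tuesday of its month (at least one falls on the 29th or later, ruling out '4th Tuesday').
September 2024 ends with Tuesday September 24, 2024.
Last Tuesday of October 2024: October 29, 2024.
November 2024 ends with Tuesday November 26, 2024.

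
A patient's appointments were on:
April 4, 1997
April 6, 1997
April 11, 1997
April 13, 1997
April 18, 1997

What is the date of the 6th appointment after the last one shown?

Gaps: 2, 5, 2, 5 days — not constant, but cyclic with period 2.
The events fall on every Friday and Sunday.
The following Sunday is April 20, 1997.
Next Friday: April 25, 1997.
The following Sunday is April 27, 1997.
Next Friday: May 2, 1997.
The following Sunday is May 4, 1997.
Next Friday: May 9, 1997.

May 9, 1997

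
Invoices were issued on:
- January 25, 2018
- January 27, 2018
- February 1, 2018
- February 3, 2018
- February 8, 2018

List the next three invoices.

February 10, 2018; February 15, 2018; February 17, 2018

The gap pattern 2, 5, 2, 5 repeats every 2 events.
These are the Thursdays and Saturdays of each week.
The following Saturday is February 10, 2018.
Next Thursday: February 15, 2018.
The following Saturday is February 17, 2018.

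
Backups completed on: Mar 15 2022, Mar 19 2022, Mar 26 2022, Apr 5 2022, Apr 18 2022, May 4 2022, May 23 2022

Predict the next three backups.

Jun 14 2022, Jul 9 2022, Aug 6 2022

The spacing grows by 3 each time: 4, 7, 10, 13, 16, 19 days.
Next gap: 22 days. May 23 2022 + 22 days = Jun 14 2022.
Next gap: 25 days. Jun 14 2022 + 25 days = Jul 9 2022.
Next gap: 28 days. Jul 9 2022 + 28 days = Aug 6 2022.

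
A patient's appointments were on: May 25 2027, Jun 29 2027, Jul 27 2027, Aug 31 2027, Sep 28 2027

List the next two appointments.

Oct 26 2027, Nov 30 2027

These are Tuesdays with 35, 28, 35, 28-day gaps.
Each is the final Tuesday of its month — Jun 29 2027 is past the 28th, so '4th Tuesday' doesn't fit.
Last Tuesday of October 2027: Oct 26 2027.
November 2027 ends with Tuesday Nov 30 2027.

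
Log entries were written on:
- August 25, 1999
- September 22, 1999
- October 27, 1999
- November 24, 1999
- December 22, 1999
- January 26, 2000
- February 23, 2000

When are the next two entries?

March 22, 2000; April 26, 2000

Gaps: 28, 35, 28, 28, 35, 28 days — a mix of 28 and 35. Every date is a Wednesday.
Each is the 4th Wednesday of its month.
March 2000 — 4th Wednesday is March 22, 2000.
April 2000 — 4th Wednesday is April 26, 2000.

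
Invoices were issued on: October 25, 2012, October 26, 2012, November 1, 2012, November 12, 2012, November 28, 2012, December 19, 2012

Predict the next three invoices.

January 14, 2013; February 14, 2013; March 22, 2013

Gaps: 1, 6, 11, 16, 21 days — each gap is 5 larger than the previous one.
Next gap: 26 days. December 19, 2012 + 26 days = January 14, 2013.
Next gap: 31 days. January 14, 2013 + 31 days = February 14, 2013.
Next gap: 36 days. February 14, 2013 + 36 days = March 22, 2013.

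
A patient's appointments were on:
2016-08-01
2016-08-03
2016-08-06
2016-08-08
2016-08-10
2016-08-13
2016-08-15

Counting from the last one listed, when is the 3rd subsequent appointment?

The gap pattern 2, 3, 2, 2, 3, 2 repeats every 3 events.
These are the Mondays, Wednesdays and Saturdays of each week.
The following Wednesday is 2016-08-17.
The following Saturday is 2016-08-20.
The following Monday is 2016-08-22.

2016-08-22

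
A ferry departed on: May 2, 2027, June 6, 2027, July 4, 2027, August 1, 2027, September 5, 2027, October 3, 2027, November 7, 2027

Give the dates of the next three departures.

These are Sundays at 28- or 35-day spacing (35, 28, 28, 35, 28, 35).
The pattern: 1st Sunday of the month.
1st Sunday of December 2027: December 5, 2027.
January 2028 — 1st Sunday is January 2, 2028.
February 2028 — 1st Sunday is February 6, 2028.

December 5, 2027; January 2, 2028; February 6, 2028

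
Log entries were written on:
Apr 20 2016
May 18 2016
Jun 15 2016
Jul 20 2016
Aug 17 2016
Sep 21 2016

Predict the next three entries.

These are Wednesdays at 28- or 35-day spacing (28, 28, 35, 28, 35).
The pattern: 3rd Wednesday of the month.
3rd Wednesday of October 2016: Oct 19 2016.
3rd Wednesday of November 2016: Nov 16 2016.
December 2016 — 3rd Wednesday is Dec 21 2016.

Oct 19 2016, Nov 16 2016, Dec 21 2016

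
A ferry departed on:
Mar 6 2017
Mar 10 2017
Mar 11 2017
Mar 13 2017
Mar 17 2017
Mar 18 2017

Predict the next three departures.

Mar 20 2017, Mar 24 2017, Mar 25 2017

Every event lands on a Monday or Friday or Saturday (gaps cycle 4, 1, 2, 4, 1).
So the schedule is: every Monday, Friday and Saturday.
The following Monday is Mar 20 2017.
Next Friday: Mar 24 2017.
Next Saturday: Mar 25 2017.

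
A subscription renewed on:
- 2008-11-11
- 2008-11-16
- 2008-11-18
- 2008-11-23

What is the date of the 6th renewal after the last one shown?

Every event lands on a Tuesday or Sunday (gaps cycle 5, 2, 5).
So the schedule is: every Tuesday and Sunday.
The following Tuesday is 2008-11-25.
The following Sunday is 2008-11-30.
Next Tuesday: 2008-12-02.
The following Sunday is 2008-12-07.
Next Tuesday: 2008-12-09.
The following Sunday is 2008-12-14.

2008-12-14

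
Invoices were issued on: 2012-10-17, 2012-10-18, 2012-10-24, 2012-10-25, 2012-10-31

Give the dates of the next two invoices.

2012-11-01, 2012-11-07

Gaps: 1, 6, 1, 6 days — not constant, but cyclic with period 2.
The events fall on every Wednesday and Thursday.
The following Thursday is 2012-11-01.
The following Wednesday is 2012-11-07.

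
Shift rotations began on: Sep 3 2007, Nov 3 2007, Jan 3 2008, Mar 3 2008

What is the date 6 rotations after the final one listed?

Each date is the 3rd; the gaps (61, 61, 60) track the month lengths.
The rule is the 3rd of every 2 months.
May 2008: May 3 2008.
Next: July 2008 → Jul 3 2008.
Next: September 2008 → Sep 3 2008.
Next: November 2008 → Nov 3 2008.
Next: January 2009 → Jan 3 2009.
March 2009: Mar 3 2009.

Mar 3 2009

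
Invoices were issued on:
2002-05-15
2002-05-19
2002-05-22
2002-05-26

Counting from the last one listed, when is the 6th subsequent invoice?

2002-06-16

Every event lands on a Wednesday or Sunday (gaps cycle 4, 3, 4).
So the schedule is: every Wednesday and Sunday.
The following Wednesday is 2002-05-29.
The following Sunday is 2002-06-02.
The following Wednesday is 2002-06-05.
Next Sunday: 2002-06-09.
The following Wednesday is 2002-06-12.
Next Sunday: 2002-06-16.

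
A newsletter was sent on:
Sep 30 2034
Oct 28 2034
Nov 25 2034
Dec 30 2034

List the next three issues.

Jan 27 2035, Feb 24 2035, Mar 31 2035

These are Saturdays with 28, 28, 35-day gaps.
Each is the final Saturday of its month — Sep 30 2034 is past the 28th, so '4th Saturday' doesn't fit.
Last Saturday of January 2035: Jan 27 2035.
Last Saturday of February 2035: Feb 24 2035.
Last Saturday of March 2035: Mar 31 2035.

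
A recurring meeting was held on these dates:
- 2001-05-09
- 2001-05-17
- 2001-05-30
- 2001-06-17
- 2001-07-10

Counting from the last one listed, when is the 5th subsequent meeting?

Gaps: 8, 13, 18, 23 days — each gap is 5 larger than the previous one.
Next gap: 28 days. 2001-07-10 + 28 days = 2001-08-07.
Next gap: 33 days. 2001-08-07 + 33 days = 2001-09-09.
Next gap: 38 days. 2001-09-09 + 38 days = 2001-10-17.
Next gap: 43 days. 2001-10-17 + 43 days = 2001-11-29.
Next gap: 48 days. 2001-11-29 + 48 days = 2002-01-16.

2002-01-16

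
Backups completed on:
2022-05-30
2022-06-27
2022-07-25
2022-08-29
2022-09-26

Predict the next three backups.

All Mondays; the gaps (28, 28, 35, 28) vary with month length.
This is the last Monday of each month.
Last Monday of October 2022: 2022-10-31.
November 2022 ends with Monday 2022-11-28.
December 2022 ends with Monday 2022-12-26.

2022-10-31, 2022-11-28, 2022-12-26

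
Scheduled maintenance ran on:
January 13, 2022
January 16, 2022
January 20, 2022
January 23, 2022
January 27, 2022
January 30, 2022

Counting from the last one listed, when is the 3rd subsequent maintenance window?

February 10, 2022

The gap pattern 3, 4, 3, 4, 3 repeats every 2 events.
These are the Thursdays and Sundays of each week.
Next Thursday: February 3, 2022.
The following Sunday is February 6, 2022.
Next Thursday: February 10, 2022.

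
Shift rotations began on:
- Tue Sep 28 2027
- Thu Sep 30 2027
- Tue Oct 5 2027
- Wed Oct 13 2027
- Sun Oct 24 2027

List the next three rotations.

Intervals are 2, 5, 8, 11 days — an arithmetic progression with common difference 3.
Next gap: 14 days. Sun Oct 24 2027 + 14 days = Sun Nov 7 2027.
Next gap: 17 days. Sun Nov 7 2027 + 17 days = Wed Nov 24 2027.
Next gap: 20 days. Wed Nov 24 2027 + 20 days = Tue Dec 14 2027.

Sun Nov 7 2027, Wed Nov 24 2027, Tue Dec 14 2027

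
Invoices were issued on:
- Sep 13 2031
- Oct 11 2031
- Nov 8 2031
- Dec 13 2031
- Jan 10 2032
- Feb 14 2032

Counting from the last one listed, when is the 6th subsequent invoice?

All dates are Saturdays, 28, 28, 35, 28, 35 days apart.
Specifically, the 2nd Saturday of each month.
2nd Saturday of March 2032: Mar 13 2032.
April 2032 — 2nd Saturday is Apr 10 2032.
May 2032 — 2nd Saturday is May 8 2032.
June 2032 — 2nd Saturday is Jun 12 2032.
2nd Saturday of July 2032: Jul 10 2032.
2nd Saturday of August 2032: Aug 14 2032.

Aug 14 2032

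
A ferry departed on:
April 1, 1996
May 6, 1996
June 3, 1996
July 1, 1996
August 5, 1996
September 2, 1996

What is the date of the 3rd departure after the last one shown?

All dates are Mondays, 35, 28, 28, 35, 28 days apart.
Specifically, the 1st Monday of each month.
October 1996 — 1st Monday is October 7, 1996.
November 1996 — 1st Monday is November 4, 1996.
December 1996 — 1st Monday is December 2, 1996.

December 2, 1996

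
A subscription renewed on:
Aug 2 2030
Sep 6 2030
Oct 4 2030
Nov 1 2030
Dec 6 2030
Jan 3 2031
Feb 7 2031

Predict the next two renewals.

Mar 7 2031, Apr 4 2031

All dates are Fridays, 35, 28, 28, 35, 28, 35 days apart.
Specifically, the 1st Friday of each month.
March 2031 — 1st Friday is Mar 7 2031.
1st Friday of April 2031: Apr 4 2031.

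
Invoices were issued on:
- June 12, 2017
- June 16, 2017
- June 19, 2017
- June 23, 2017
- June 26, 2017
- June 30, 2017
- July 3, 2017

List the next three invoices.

Every event lands on a Monday or Friday (gaps cycle 4, 3, 4, 3, 4, 3).
So the schedule is: every Monday and Friday.
The following Friday is July 7, 2017.
Next Monday: July 10, 2017.
The following Friday is July 14, 2017.

July 7, 2017; July 10, 2017; July 14, 2017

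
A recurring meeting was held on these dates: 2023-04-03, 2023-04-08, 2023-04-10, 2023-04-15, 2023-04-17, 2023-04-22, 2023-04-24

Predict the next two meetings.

The gap pattern 5, 2, 5, 2, 5, 2 repeats every 2 events.
These are the Mondays and Saturdays of each week.
Next Saturday: 2023-04-29.
The following Monday is 2023-05-01.

2023-04-29, 2023-05-01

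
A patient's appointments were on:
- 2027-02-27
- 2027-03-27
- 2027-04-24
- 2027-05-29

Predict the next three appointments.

2027-06-26, 2027-07-31, 2027-08-28

These are Saturdays with 28, 28, 35-day gaps.
Each is the final Saturday of its month — 2027-05-29 is past the 28th, so '4th Saturday' doesn't fit.
June 2027 ends with Saturday 2027-06-26.
Last Saturday of July 2027: 2027-07-31.
Last Saturday of August 2027: 2027-08-28.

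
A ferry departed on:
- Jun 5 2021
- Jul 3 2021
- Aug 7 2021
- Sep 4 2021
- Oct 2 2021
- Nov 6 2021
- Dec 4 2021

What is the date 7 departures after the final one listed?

Jul 2 2022

Gaps: 28, 35, 28, 28, 35, 28 days — a mix of 28 and 35. Every date is a Saturday.
Each is the 1st Saturday of its month.
January 2022 — 1st Saturday is Jan 1 2022.
February 2022 — 1st Saturday is Feb 5 2022.
March 2022 — 1st Saturday is Mar 5 2022.
April 2022 — 1st Saturday is Apr 2 2022.
1st Saturday of May 2022: May 7 2022.
1st Saturday of June 2022: Jun 4 2022.
July 2022 — 1st Saturday is Jul 2 2022.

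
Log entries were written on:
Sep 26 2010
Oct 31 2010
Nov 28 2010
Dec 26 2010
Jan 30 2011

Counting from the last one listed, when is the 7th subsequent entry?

Aug 28 2011

Every date is a Sunday; gaps 35, 28, 28, 35 days.
Each is the last Sunday of its month (at least one falls on the 29th or later, ruling out '4th Sunday').
Last Sunday of February 2011: Feb 27 2011.
March 2011 ends with Sunday Mar 27 2011.
April 2011 ends with Sunday Apr 24 2011.
Last Sunday of May 2011: May 29 2011.
June 2011 ends with Sunday Jun 26 2011.
Last Sunday of July 2011: Jul 31 2011.
August 2011 ends with Sunday Aug 28 2011.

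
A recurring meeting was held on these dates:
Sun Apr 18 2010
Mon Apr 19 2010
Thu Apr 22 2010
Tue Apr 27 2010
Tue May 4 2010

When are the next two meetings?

Thu May 13 2010, Mon May 24 2010

Intervals are 1, 3, 5, 7 days — an arithmetic progression with common difference 2.
Next gap: 9 days. Tue May 4 2010 + 9 days = Thu May 13 2010.
Next gap: 11 days. Thu May 13 2010 + 11 days = Mon May 24 2010.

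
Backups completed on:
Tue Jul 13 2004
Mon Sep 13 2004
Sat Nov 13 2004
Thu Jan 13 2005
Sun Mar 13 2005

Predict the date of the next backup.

Gaps: 62, 61, 61, 59 days — not constant. Every event is on the 13th of the month.
Pattern: the 13th of every 2 months.
May 2005: Fri May 13 2005.

Fri May 13 2005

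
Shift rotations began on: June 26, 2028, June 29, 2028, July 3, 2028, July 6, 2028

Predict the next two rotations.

July 10, 2028; July 13, 2028

Gaps: 3, 4, 3 days — not constant, but cyclic with period 2.
The events fall on every Monday and Thursday.
Next Monday: July 10, 2028.
The following Thursday is July 13, 2028.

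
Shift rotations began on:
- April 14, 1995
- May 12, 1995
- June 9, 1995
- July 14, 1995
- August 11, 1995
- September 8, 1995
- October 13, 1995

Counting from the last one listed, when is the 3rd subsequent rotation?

January 12, 1996

Gaps: 28, 28, 35, 28, 28, 35 days — a mix of 28 and 35. Every date is a Friday.
Each is the 2nd Friday of its month.
2nd Friday of November 1995: November 10, 1995.
2nd Friday of December 1995: December 8, 1995.
2nd Friday of January 1996: January 12, 1996.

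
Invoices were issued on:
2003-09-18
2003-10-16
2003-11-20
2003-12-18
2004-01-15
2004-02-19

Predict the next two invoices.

2004-03-18, 2004-04-15

All dates are Thursdays, 28, 35, 28, 28, 35 days apart.
Specifically, the 3rd Thursday of each month.
3rd Thursday of March 2004: 2004-03-18.
3rd Thursday of April 2004: 2004-04-15.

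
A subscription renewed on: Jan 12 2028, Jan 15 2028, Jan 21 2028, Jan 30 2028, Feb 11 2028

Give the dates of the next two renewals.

The spacing grows by 3 each time: 3, 6, 9, 12 days.
Next gap: 15 days. Feb 11 2028 + 15 days = Feb 26 2028.
Next gap: 18 days. Feb 26 2028 + 18 days = Mar 15 2028.

Feb 26 2028, Mar 15 2028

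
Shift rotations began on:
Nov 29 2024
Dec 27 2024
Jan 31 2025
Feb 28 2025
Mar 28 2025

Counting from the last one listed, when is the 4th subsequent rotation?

Jul 25 2025

These are Fridays with 28, 35, 28, 28-day gaps.
Each is the final Friday of its month — Nov 29 2024 is past the 28th, so '4th Friday' doesn't fit.
Last Friday of April 2025: Apr 25 2025.
Last Friday of May 2025: May 30 2025.
June 2025 ends with Friday Jun 27 2025.
July 2025 ends with Friday Jul 25 2025.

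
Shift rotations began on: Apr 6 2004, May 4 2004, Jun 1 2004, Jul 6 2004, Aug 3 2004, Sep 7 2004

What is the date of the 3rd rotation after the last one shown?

Gaps: 28, 28, 35, 28, 35 days — a mix of 28 and 35. Every date is a Tuesday.
Each is the 1st Tuesday of its month.
1st Tuesday of October 2004: Oct 5 2004.
1st Tuesday of November 2004: Nov 2 2004.
1st Tuesday of December 2004: Dec 7 2004.

Dec 7 2004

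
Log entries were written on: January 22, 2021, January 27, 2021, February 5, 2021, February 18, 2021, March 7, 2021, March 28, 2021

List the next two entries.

Gaps: 5, 9, 13, 17, 21 days — each gap is 4 larger than the previous one.
Next gap: 25 days. March 28, 2021 + 25 days = April 22, 2021.
Next gap: 29 days. April 22, 2021 + 29 days = May 21, 2021.

April 22, 2021; May 21, 2021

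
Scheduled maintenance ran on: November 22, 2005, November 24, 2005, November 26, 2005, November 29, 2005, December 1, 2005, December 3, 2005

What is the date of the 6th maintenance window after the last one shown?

The gap pattern 2, 2, 3, 2, 2 repeats every 3 events.
These are the Tuesdays, Thursdays and Saturdays of each week.
Next Tuesday: December 6, 2005.
The following Thursday is December 8, 2005.
Next Saturday: December 10, 2005.
Next Tuesday: December 13, 2005.
The following Thursday is December 15, 2005.
Next Saturday: December 17, 2005.

December 17, 2005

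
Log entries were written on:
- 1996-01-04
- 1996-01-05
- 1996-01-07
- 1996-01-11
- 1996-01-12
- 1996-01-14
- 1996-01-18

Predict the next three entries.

1996-01-19, 1996-01-21, 1996-01-25

Gaps: 1, 2, 4, 1, 2, 4 days — not constant, but cyclic with period 3.
The events fall on every Thursday, Friday and Sunday.
Next Friday: 1996-01-19.
The following Sunday is 1996-01-21.
Next Thursday: 1996-01-25.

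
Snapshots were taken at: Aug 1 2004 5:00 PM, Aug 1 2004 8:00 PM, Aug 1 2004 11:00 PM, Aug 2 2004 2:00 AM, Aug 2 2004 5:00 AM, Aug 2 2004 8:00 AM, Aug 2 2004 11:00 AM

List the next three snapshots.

Aug 2 2004 2:00 PM, Aug 2 2004 5:00 PM, Aug 2 2004 8:00 PM

The interval is a steady 3 hours (3, 3, 3, 3, 3, 3).
Aug 2 2004 11:00 AM + 3 h = Aug 2 2004 2:00 PM.
Aug 2 2004 2:00 PM + 3 h = Aug 2 2004 5:00 PM.
Aug 2 2004 5:00 PM + 3 h = Aug 2 2004 8:00 PM.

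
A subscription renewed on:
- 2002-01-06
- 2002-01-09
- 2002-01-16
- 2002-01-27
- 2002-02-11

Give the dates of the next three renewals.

2002-03-02, 2002-03-25, 2002-04-21

The spacing grows by 4 each time: 3, 7, 11, 15 days.
Next gap: 19 days. 2002-02-11 + 19 days = 2002-03-02.
Next gap: 23 days. 2002-03-02 + 23 days = 2002-03-25.
Next gap: 27 days. 2002-03-25 + 27 days = 2002-04-21.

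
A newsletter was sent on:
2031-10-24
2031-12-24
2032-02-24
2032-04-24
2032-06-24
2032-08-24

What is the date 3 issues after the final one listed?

2033-02-24

The day-of-month is always 24 (61, 62, 60, 61, 61 days between events).
So this recurs on the 24th of every 2 months.
October 2032: 2032-10-24.
December 2032: 2032-12-24.
February 2033: 2033-02-24.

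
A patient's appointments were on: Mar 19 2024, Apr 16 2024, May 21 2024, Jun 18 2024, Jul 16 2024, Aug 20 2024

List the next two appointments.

Sep 17 2024, Oct 15 2024

Gaps: 28, 35, 28, 28, 35 days — a mix of 28 and 35. Every date is a Tuesday.
Each is the 3rd Tuesday of its month.
3rd Tuesday of September 2024: Sep 17 2024.
3rd Tuesday of October 2024: Oct 15 2024.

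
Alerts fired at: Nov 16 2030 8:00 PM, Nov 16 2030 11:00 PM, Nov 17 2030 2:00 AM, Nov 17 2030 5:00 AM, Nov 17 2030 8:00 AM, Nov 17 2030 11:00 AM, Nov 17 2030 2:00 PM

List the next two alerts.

Spacing: 3, 3, 3, 3, 3, 3 h — constant 3 h.
Nov 17 2030 2:00 PM + 3 h = Nov 17 2030 5:00 PM.
Nov 17 2030 5:00 PM + 3 h = Nov 17 2030 8:00 PM.

Nov 17 2030 5:00 PM, Nov 17 2030 8:00 PM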